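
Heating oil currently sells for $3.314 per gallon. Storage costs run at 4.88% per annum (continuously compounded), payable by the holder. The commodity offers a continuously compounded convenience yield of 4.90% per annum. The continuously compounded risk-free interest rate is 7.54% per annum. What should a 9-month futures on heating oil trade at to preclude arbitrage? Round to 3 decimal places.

Net carry = r + u − y = 0.0754 + 0.0488 − 0.0490 = 0.0752
F = S·e^((r+u−y)T) = 3.314 · e^(0.0752 × 9/12) = 3.314 · e^0.056400
= 3.314 × 1.058021 = $3.506 per gallon

$3.506 per gallon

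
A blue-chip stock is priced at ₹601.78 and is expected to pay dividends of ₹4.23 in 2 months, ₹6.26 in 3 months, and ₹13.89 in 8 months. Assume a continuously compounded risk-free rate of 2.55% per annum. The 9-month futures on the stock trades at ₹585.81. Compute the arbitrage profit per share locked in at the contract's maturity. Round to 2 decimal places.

PV(dividends) I = 4.23·e^(−0.0255·2/12) + 6.26·e^(−0.0255·3/12) + 13.89·e^(−0.0255·8/12) = 24.0881
Fair futures F* = (S − I)·e^(rT) = (601.78 − 24.0881)·e^0.019125 = 577.6919 × 1.019309 = 588.8466
Market ₹585.81 < fair 588.8466: forward underpriced → reverse cash-and-carry (short the stock, invest proceeds at r, pay the dividends, go long the forward).
Profit at T = |F_mkt − F*| = |585.81 − 588.8466| = ₹3.04 per share

₹3.04 per share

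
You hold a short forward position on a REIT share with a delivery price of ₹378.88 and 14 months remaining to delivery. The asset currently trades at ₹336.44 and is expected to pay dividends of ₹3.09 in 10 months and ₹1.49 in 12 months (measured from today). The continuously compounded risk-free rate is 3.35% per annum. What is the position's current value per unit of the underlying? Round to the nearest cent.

PV(remaining dividends) I = 3.09·e^(−0.0335·10/12) + 1.49·e^(−0.0335·12/12) = 4.4458
Current forward F = (S − I)·e^(rT) = (336.44 − 4.4458)·e^(0.0335·14/12) = 331.9942 × 1.039857 = 345.2265
Value (long) = (F − K)·e^(−rT) = (345.2265 − 378.88) × 0.961671 = -32.3636
Short position value = −(long value) = ₹32.36

₹32.36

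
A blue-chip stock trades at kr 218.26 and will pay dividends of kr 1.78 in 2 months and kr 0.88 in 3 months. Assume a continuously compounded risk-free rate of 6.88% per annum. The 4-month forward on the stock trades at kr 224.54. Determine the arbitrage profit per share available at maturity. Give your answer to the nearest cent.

PV(dividends) I = 1.78·e^(−0.0688·2/12) + 0.88·e^(−0.0688·3/12) = 2.6247
Fair forward F* = (S − I)·e^(rT) = (218.26 − 2.6247)·e^0.022933 = 215.6353 × 1.023198 = 220.6376
Market kr 224.54 > fair 220.6376: forward overpriced → cash-and-carry (borrow at r, buy the stock and collect the dividends, short the forward).
Profit at T = |F_mkt − F*| = |224.54 − 220.6376| = kr 3.90 per share

kr 3.90 per share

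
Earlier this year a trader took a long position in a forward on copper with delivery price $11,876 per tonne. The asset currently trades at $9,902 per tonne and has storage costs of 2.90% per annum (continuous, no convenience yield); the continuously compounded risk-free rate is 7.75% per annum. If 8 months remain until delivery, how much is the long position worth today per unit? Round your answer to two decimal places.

Current fair forward for the remaining 8 months: F = S·e^((r + u)·T), (r + u) = 0.0775 + 0.0290 = 0.1065
F = 9902 · e^(0.1065 × 8/12) = 9902 × 1.07358123 = 10630.6013
Value of long forward = (F − K)·e^(−rT) = (10630.6013 − 11876) · e^(−0.0775·8/12)
= -1245.3987 × 0.94964536 = -1182.69

-$1182.69 per tonne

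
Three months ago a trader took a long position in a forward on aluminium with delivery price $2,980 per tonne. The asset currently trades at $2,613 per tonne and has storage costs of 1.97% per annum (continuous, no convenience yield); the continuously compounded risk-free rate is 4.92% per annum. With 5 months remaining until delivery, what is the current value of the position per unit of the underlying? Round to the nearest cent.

-$285.00 per tonne

Current fair forward for the remaining 5 months: F = S·e^((r + u)·T), (r + u) = 0.0492 + 0.0197 = 0.0689
F = 2613 · e^(0.0689 × 5/12) = 2613 × 1.02912439 = 2689.1020
Value of long forward = (F − K)·e^(−rT) = (2689.1020 − 2980) · e^(−0.0492·5/12)
= -290.8980 × 0.97970870 = -285.00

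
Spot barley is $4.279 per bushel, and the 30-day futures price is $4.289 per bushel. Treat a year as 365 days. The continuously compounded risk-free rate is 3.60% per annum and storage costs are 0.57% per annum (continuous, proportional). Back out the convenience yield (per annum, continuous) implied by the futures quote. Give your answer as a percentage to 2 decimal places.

1.33%

F = S·e^((r+u−y)T) ⇒ (r+u−y) = ln(F/S)/T
ln(4.289/4.279) = 0.002334; /T ⇒ 0.028397
y = r + u − ln(F/S)/T = 0.0360 + 0.0057 − 0.028397 = 0.013303
y = 1.33%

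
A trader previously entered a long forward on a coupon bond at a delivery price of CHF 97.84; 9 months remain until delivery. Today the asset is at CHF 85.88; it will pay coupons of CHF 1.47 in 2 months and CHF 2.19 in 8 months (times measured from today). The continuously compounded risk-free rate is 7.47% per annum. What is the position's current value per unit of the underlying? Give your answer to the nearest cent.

-CHF 10.16

PV(remaining coupons) I = 1.47·e^(−0.0747·2/12) + 2.19·e^(−0.0747·8/12) = 3.5354
Current forward F = (S − I)·e^(rT) = (85.88 − 3.5354)·e^(0.0747·9/12) = 82.3446 × 1.057624 = 87.0896
Value (long) = (F − K)·e^(−rT) = (87.0896 − 97.84) × 0.945515 = -10.1647
Value = -CHF 10.16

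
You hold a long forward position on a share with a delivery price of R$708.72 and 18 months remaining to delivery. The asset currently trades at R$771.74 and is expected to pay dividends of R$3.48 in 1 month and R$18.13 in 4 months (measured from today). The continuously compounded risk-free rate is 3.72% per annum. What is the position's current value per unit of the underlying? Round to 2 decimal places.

PV(remaining dividends) I = 3.48·e^(−0.0372·1/12) + 18.13·e^(−0.0372·4/12) = 21.3758
Current forward F = (S − I)·e^(rT) = (771.74 − 21.3758)·e^(0.0372·18/12) = 750.3642 × 1.057386 = 793.4246
Value (long) = (F − K)·e^(−rT) = (793.4246 − 708.72) × 0.945728 = 80.1075
Value = R$80.11

R$80.11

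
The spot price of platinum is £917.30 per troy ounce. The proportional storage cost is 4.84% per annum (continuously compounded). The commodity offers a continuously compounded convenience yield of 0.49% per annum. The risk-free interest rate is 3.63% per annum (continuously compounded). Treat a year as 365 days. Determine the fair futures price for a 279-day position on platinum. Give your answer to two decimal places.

Net carry = r + u − y = 0.0363 + 0.0484 − 0.0049 = 0.0798
F = S·e^((r+u−y)T) = 917.30 · e^(0.0798 × 279/365) = 917.30 · e^0.060998
= 917.30 × 1.062897 = £975.00 per troy ounce

£975.00 per troy ounce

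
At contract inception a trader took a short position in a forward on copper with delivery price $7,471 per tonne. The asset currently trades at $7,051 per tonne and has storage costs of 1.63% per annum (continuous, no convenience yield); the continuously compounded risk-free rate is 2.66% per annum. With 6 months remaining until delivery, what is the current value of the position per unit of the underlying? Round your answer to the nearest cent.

Current fair forward for the remaining 6 months: F = S·e^((r + u)·T), (r + u) = 0.0266 + 0.0163 = 0.0429
F = 7051 · e^(0.0429 × 6/12) = 7051 × 1.02168170 = 7203.8777
Value of long forward = (F − K)·e^(−rT) = (7203.8777 − 7471) · e^(−0.0266·6/12)
= -267.1223 × 0.98678805 = -263.59
Short position value = −(long value) = $263.59

$263.59 per tonne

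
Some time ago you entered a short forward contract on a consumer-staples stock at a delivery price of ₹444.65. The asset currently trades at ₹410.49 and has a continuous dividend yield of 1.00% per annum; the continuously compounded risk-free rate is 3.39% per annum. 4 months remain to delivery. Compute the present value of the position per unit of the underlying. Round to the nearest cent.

Current fair forward for the remaining 4 months: F = S·e^((r − q)·T), (r − q) = 0.0339 − 0.0100 = 0.0239
F = 410.49 · e^(0.0239 × 4/12) = 410.49 × 1.007998 = 413.7731
Value of long forward = (F − K)·e^(−rT) = (413.7731 − 444.65) · e^(−0.0339·4/12)
= -30.8769 × 0.988764 = -30.53
Short position value = −(long value) = ₹30.53

₹30.53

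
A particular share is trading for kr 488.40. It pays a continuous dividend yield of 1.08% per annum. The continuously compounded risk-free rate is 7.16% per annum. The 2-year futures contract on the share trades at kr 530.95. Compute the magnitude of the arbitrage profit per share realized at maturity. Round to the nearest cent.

kr 20.60 per share

Fair futures: F* = S·e^(carry·T), with carry = (r − q) = 0.0716 − 0.0108 = 0.0608
F* = 488.40 · e^(0.0608 × 2) = 488.40 · e^0.121600 = 488.40 × 1.129302 = kr 551.5511
Market kr 530.95 < fair kr 551.5511: forward underpriced → reverse cash-and-carry (short spot, go long the forward).
At maturity, profit = |F_mkt − F*| = |530.95 − 551.5511| = kr 20.60 per share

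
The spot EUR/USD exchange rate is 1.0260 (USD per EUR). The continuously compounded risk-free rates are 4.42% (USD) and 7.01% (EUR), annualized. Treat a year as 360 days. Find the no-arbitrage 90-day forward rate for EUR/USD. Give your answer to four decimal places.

F = S·e^((r_USD − r_EUR)T) = 1.0260 · e^((0.0442 − 0.0701) × 90/360)
= 1.0260 · e^-0.006475 = 1.0260 × 0.993546
F = 1.0194 USD per EUR

1.0194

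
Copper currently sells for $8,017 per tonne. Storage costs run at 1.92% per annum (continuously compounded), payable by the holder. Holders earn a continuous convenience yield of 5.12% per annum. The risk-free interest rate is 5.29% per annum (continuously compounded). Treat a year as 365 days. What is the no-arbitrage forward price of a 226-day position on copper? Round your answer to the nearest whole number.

Net carry = r + u − y = 0.0529 + 0.0192 − 0.0512 = 0.0209
F = S·e^((r+u−y)T) = 8017 · e^(0.0209 × 226/365) = 8017 · e^0.012941
= 8017 × 1.013025 = $8,121 per tonne

$8,121 per tonne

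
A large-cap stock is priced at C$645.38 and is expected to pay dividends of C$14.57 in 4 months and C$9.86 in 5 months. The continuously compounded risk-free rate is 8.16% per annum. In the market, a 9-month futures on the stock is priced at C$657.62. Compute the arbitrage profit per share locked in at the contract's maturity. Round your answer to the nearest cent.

C$3.29 per share

PV(dividends) I = 14.57·e^(−0.0816·4/12) + 9.86·e^(−0.0816·5/12) = 23.7094
Fair futures F* = (S − I)·e^(rT) = (645.38 − 23.7094)·e^0.061200 = 621.6706 × 1.063112 = 660.9055
Market C$657.62 < fair 660.9055: forward underpriced → reverse cash-and-carry (short the stock, invest proceeds at r, pay the dividends, go long the forward).
Profit at T = |F_mkt − F*| = |657.62 − 660.9055| = C$3.29 per share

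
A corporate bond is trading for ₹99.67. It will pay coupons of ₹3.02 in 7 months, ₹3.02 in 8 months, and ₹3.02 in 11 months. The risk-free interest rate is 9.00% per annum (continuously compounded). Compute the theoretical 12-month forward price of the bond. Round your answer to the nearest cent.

₹99.77

PV(coupons) I = 3.02·e^(−0.0900·7/12) + 3.02·e^(−0.0900·8/12) + 3.02·e^(−0.0900·11/12)
I = 2.8655 + 2.8441 + 2.7809 = 8.4905
F = (S − I)·e^(rT) = (99.67 − 8.4905) · e^(0.0900·12/12)
= 91.1795 · e^0.090000 = 91.1795 × 1.094174 = ₹99.77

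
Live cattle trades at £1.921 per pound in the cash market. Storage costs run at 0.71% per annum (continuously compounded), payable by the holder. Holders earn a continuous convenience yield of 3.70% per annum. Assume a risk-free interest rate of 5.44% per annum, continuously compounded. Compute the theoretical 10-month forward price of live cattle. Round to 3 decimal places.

Net carry = r + u − y = 0.0544 + 0.0071 − 0.0370 = 0.0245
F = S·e^((r+u−y)T) = 1.921 · e^(0.0245 × 10/12) = 1.921 · e^0.020417
= 1.921 × 1.020627 = £1.961 per pound

£1.961 per pound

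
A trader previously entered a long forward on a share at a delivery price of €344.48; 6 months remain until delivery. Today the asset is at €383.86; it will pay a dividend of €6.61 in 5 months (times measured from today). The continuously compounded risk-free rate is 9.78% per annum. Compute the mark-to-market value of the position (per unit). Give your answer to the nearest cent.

PV(remaining dividends) I = 6.61·e^(−0.0978·5/12) = 6.3461
Current forward F = (S − I)·e^(rT) = (383.86 − 6.3461)·e^(0.0978·6/12) = 377.5139 × 1.050115 = 396.4330
Value (long) = (F − K)·e^(−rT) = (396.4330 − 344.48) × 0.952276 = 49.4736
Value = €49.47

€49.47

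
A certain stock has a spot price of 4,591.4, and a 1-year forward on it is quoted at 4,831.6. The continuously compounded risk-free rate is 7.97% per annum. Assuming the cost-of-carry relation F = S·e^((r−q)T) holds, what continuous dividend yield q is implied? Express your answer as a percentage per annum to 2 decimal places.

2.87%

From F = S·e^((r−q)T): (r − q) = ln(F/S)/T
ln(4831.6/4591.4) = ln(1.052315) = 0.050992
(r − q) = 0.050992 / (1) = 0.050992
q = r − ln(F/S)/T = 0.0797 − 0.050992 = 0.028708
q = 2.87%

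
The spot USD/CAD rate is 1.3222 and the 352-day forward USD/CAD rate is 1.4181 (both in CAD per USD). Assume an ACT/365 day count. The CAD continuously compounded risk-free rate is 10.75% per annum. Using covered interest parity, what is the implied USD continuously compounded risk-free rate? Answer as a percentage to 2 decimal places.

3.49%

F = S·e^((r_CAD − r_USD)T) ⇒ r_USD = r_CAD − ln(F/S)/T
ln(1.4181/1.3222) = 0.070021; /(352/365) = 0.072607
r_USD = 0.1075 − 0.072607 = 0.034893
r_USD = 3.49%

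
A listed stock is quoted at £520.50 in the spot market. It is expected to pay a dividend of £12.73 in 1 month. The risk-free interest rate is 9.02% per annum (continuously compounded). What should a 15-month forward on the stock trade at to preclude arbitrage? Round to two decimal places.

£568.48

PV(dividends) I = 12.73·e^(−0.0902·1/12)
I = 12.6347
F = (S − I)·e^(rT) = (520.50 − 12.6347) · e^(0.0902·15/12)
= 507.8653 · e^0.112750 = 507.8653 × 1.119352 = £568.48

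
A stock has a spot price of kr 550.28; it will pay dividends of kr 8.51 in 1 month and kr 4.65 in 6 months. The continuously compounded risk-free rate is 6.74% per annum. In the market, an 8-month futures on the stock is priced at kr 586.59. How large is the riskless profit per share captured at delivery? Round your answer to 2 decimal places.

PV(dividends) I = 8.51·e^(−0.0674·1/12) + 4.65·e^(−0.0674·6/12) = 12.9582
Fair futures F* = (S − I)·e^(rT) = (550.28 − 12.9582)·e^0.044933 = 537.3218 × 1.045958 = 562.0160
Market kr 586.59 > fair 562.0160: forward overpriced → cash-and-carry (borrow at r, buy the stock and collect the dividends, short the forward).
Profit at T = |F_mkt − F*| = |586.59 − 562.0160| = kr 24.57 per share

kr 24.57 per share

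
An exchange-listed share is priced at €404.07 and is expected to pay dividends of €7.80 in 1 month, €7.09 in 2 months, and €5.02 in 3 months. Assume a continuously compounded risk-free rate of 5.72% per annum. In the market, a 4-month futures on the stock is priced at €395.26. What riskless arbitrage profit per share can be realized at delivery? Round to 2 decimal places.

€3.53 per share

PV(dividends) I = 7.80·e^(−0.0572·1/12) + 7.09·e^(−0.0572·2/12) + 5.02·e^(−0.0572·3/12) = 19.7344
Fair futures F* = (S − I)·e^(rT) = (404.07 − 19.7344)·e^0.019067 = 384.3356 × 1.019250 = 391.7341
Market €395.26 > fair 391.7341: forward overpriced → cash-and-carry (borrow at r, buy the stock and collect the dividends, short the forward).
Profit at T = |F_mkt − F*| = |395.26 − 391.7341| = €3.53 per share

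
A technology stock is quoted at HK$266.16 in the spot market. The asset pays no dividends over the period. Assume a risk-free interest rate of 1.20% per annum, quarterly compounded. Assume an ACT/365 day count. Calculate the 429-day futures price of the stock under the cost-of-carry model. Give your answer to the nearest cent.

F = S · (1+r/4)^(4T)
= 266.16 × 1.014183
F = HK$269.93

HK$269.93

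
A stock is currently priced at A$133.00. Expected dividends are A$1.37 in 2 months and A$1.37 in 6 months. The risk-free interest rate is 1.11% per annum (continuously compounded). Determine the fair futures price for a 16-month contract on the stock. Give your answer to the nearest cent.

A$132.21

PV(dividends) I = 1.37·e^(−0.0111·2/12) + 1.37·e^(−0.0111·6/12)
I = 1.3675 + 1.3624 = 2.7299
F = (S − I)·e^(rT) = (133.00 − 2.7299) · e^(0.0111·16/12)
= 130.2701 · e^0.014800 = 130.2701 × 1.014910 = A$132.21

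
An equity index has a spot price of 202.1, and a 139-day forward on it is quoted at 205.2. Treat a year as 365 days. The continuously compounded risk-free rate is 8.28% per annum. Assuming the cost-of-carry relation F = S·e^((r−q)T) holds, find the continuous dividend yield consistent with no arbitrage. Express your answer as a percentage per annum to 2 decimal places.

4.28%

From F = S·e^((r−q)T): (r − q) = ln(F/S)/T
ln(205.2/202.1) = ln(1.015339) = 0.015223
(r − q) = 0.015223 / (139/365) = 0.039974
q = r − ln(F/S)/T = 0.0828 − 0.039974 = 0.042826
q = 4.28%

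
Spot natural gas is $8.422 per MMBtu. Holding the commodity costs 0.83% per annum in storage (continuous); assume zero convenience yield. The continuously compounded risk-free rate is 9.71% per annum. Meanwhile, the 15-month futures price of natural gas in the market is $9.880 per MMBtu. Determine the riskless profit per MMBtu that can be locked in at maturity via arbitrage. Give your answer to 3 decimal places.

Fair futures: F* = S·e^(carry·T), with carry = (r + u) = 0.0971 + 0.0083 = 0.1054
F* = 8.422 · e^(0.1054 × 15/12) = 8.422 · e^0.131750 = 8.422 × 1.140823 = $9.6080
Market $9.880 > fair $9.6080: forward overpriced → cash-and-carry (buy spot, short the forward).
At maturity, profit = |F_mkt − F*| = |9.880 − 9.6080| = $0.272 per MMBtu

$0.272 per MMBtu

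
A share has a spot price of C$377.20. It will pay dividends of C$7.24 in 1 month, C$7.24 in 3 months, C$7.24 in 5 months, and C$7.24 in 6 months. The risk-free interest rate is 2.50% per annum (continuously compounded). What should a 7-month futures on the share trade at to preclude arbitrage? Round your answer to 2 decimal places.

C$353.58

PV(dividends) I = 7.24·e^(−0.0250·1/12) + 7.24·e^(−0.0250·3/12) + 7.24·e^(−0.0250·5/12) + 7.24·e^(−0.0250·6/12)
I = 7.2249 + 7.1949 + 7.1650 + 7.1501 = 28.7349
F = (S − I)·e^(rT) = (377.20 − 28.7349) · e^(0.0250·7/12)
= 348.4651 · e^0.014583 = 348.4651 × 1.014690 = C$353.58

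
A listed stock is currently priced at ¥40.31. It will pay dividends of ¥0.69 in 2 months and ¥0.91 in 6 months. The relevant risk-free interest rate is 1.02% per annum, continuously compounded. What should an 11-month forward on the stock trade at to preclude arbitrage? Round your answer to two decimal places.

PV(dividends) I = 0.69·e^(−0.0102·2/12) + 0.91·e^(−0.0102·6/12)
I = 0.6888 + 0.9054 = 1.5942
F = (S − I)·e^(rT) = (40.31 − 1.5942) · e^(0.0102·11/12)
= 38.7158 · e^0.009350 = 38.7158 × 1.009394 = ¥39.08

¥39.08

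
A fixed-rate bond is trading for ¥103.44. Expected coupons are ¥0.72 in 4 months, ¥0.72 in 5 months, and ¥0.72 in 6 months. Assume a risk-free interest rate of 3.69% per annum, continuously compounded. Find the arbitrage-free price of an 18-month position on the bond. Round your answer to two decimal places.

PV(coupons) I = 0.72·e^(−0.0369·4/12) + 0.72·e^(−0.0369·5/12) + 0.72·e^(−0.0369·6/12)
I = 0.7112 + 0.7090 + 0.7068 = 2.1270
F = (S − I)·e^(rT) = (103.44 − 2.1270) · e^(0.0369·18/12)
= 101.3130 · e^0.055350 = 101.3130 × 1.056910 = ¥107.08

¥107.08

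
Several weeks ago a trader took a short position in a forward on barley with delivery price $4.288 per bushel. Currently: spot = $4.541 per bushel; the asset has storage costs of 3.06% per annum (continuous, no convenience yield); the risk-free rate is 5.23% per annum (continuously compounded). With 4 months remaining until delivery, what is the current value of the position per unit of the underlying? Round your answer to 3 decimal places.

Current fair forward for the remaining 4 months: F = S·e^((r + u)·T), (r + u) = 0.0523 + 0.0306 = 0.0829
F = 4.541 · e^(0.0829 × 4/12) = 4.541 × 1.028019 = 4.6682
Value of long forward = (F − K)·e^(−rT) = (4.6682 − 4.288) · e^(−0.0523·4/12)
= 0.3802 × 0.982718 = 0.374
Short position value = −(long value) = -$0.374

-$0.374 per bushel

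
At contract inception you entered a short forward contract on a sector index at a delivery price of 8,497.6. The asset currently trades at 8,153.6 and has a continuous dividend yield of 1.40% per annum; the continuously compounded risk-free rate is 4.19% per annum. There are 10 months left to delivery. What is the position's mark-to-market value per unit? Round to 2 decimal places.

146.98

Current fair forward for the remaining 10 months: F = S·e^((r − q)·T), (r − q) = 0.0419 − 0.0140 = 0.0279
F = 8153.6 · e^(0.0279 × 10/12) = 8153.6 × 1.02352239 = 8345.3922
Value of long forward = (F − K)·e^(−rT) = (8345.3922 − 8497.6) · e^(−0.0419·10/12)
= -152.2078 × 0.96568589 = -146.98
Short position value = −(long value) = 146.98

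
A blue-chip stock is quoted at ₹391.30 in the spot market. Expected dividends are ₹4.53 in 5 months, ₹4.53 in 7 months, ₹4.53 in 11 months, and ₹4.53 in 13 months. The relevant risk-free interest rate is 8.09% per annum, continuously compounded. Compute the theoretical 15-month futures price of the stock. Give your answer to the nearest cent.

PV(dividends) I = 4.53·e^(−0.0809·5/12) + 4.53·e^(−0.0809·7/12) + 4.53·e^(−0.0809·11/12) + 4.53·e^(−0.0809·13/12)
I = 4.3798 + 4.3212 + 4.2062 + 4.1499 = 17.0571
F = (S − I)·e^(rT) = (391.30 − 17.0571) · e^(0.0809·15/12)
= 374.2429 · e^0.101125 = 374.2429 × 1.106415 = ₹414.07

₹414.07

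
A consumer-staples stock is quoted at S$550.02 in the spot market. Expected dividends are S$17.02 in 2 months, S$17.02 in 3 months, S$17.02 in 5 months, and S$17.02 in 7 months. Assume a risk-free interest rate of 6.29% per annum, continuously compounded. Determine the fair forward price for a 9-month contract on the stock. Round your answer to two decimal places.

PV(dividends) I = 17.02·e^(−0.0629·2/12) + 17.02·e^(−0.0629·3/12) + 17.02·e^(−0.0629·5/12) + 17.02·e^(−0.0629·7/12)
I = 16.8425 + 16.7545 + 16.5797 + 16.4068 = 66.5835
F = (S − I)·e^(rT) = (550.02 − 66.5835) · e^(0.0629·9/12)
= 483.4365 · e^0.047175 = 483.4365 × 1.048305 = S$506.79

S$506.79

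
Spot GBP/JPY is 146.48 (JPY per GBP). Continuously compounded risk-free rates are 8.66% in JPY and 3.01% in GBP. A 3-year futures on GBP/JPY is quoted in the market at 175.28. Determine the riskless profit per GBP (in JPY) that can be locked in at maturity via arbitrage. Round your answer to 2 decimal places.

Fair futures: F* = S·e^(carry·T), with carry = (r_JPY − r_GBP) = 0.0866 − 0.0301 = 0.0565
F* = 146.48 · e^(0.0565 × 3) = 146.48 · e^0.169500 = 146.48 × 1.184712 = 173.5366
Market 175.28 > fair 173.5366: forward overpriced → cash-and-carry (buy spot, short the forward).
At maturity, profit = |F_mkt − F*| = |175.28 − 173.5366| = 1.74 per GBP (in JPY)

1.74 per GBP (in JPY)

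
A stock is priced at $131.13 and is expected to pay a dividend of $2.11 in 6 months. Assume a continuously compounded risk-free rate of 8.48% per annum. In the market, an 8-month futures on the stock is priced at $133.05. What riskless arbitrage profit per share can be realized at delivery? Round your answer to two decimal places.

$3.57 per share

PV(dividends) I = 2.11·e^(−0.0848·6/12) = 2.0224
Fair futures F* = (S − I)·e^(rT) = (131.13 − 2.0224)·e^0.056533 = 129.1076 × 1.058162 = 136.6168
Market $133.05 < fair 136.6168: forward underpriced → reverse cash-and-carry (short the stock, invest proceeds at r, pay the dividends, go long the forward).
Profit at T = |F_mkt − F*| = |133.05 − 136.6168| = $3.57 per share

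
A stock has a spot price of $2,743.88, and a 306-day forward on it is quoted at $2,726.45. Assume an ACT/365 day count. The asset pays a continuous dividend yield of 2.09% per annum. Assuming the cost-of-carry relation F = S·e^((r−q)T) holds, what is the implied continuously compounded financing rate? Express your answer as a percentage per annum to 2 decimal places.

From F = S·e^((r−q)T): (r − q) = ln(F/S)/T
ln(2726.45/2743.88) = ln(0.993648) = -0.006372
(r − q) = -0.006372 / (306/365) = -0.007601
r = ln(F/S)/T + q = -0.007601 + 0.0209 = 0.013299
r = 1.33%

1.33%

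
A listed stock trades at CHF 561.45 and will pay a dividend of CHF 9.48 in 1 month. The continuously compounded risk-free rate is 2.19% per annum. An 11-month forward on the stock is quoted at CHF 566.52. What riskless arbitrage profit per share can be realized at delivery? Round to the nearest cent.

CHF 3.34 per share

PV(dividends) I = 9.48·e^(−0.0219·1/12) = 9.4627
Fair forward F* = (S − I)·e^(rT) = (561.45 − 9.4627)·e^0.020075 = 551.9873 × 1.020278 = 563.1805
Market CHF 566.52 > fair 563.1805: forward overpriced → cash-and-carry (borrow at r, buy the stock and collect the dividends, short the forward).
Profit at T = |F_mkt − F*| = |566.52 − 563.1805| = CHF 3.34 per share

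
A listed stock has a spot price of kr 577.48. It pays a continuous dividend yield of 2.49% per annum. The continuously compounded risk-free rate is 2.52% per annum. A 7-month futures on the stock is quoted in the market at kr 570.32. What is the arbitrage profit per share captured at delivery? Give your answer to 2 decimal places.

Fair futures: F* = S·e^(carry·T), with carry = (r − q) = 0.0252 − 0.0249 = 0.0003
F* = 577.48 · e^(0.0003 × 7/12) = 577.48 · e^0.000175 = 577.48 × 1.000175 = kr 577.5811
Market kr 570.32 < fair kr 577.5811: forward underpriced → reverse cash-and-carry (short spot, go long the forward).
At maturity, profit = |F_mkt − F*| = |570.32 − 577.5811| = kr 7.26 per share

kr 7.26 per share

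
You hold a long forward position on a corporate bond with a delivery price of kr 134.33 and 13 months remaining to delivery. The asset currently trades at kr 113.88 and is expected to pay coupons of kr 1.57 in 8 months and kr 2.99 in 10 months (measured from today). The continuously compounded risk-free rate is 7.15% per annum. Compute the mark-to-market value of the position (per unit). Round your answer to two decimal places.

-kr 14.75

PV(remaining coupons) I = 1.57·e^(−0.0715·8/12) + 2.99·e^(−0.0715·10/12) = 4.3140
Current forward F = (S − I)·e^(rT) = (113.88 − 4.3140)·e^(0.0715·13/12) = 109.5660 × 1.080537 = 118.3901
Value (long) = (F − K)·e^(−rT) = (118.3901 − 134.33) × 0.925466 = -14.7518
Value = -kr 14.75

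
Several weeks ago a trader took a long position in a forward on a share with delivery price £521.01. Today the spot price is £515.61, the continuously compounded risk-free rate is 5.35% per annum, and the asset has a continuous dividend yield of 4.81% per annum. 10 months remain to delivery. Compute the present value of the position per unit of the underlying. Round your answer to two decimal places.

Current fair forward for the remaining 10 months: F = S·e^((r − q)·T), (r − q) = 0.0535 − 0.0481 = 0.0054
F = 515.61 · e^(0.0054 × 10/12) = 515.61 × 1.004510 = 517.9354
Value of long forward = (F − K)·e^(−rT) = (517.9354 − 521.01) · e^(−0.0535·10/12)
= -3.0746 × 0.956396 = -2.94

-£2.94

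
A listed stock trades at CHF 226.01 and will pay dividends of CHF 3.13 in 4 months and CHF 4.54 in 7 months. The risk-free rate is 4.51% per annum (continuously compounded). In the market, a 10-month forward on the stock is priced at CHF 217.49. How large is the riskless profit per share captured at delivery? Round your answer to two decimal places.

PV(dividends) I = 3.13·e^(−0.0451·4/12) + 4.54·e^(−0.0451·7/12) = 7.5054
Fair forward F* = (S − I)·e^(rT) = (226.01 − 7.5054)·e^0.037583 = 218.5046 × 1.038298 = 226.8729
Market CHF 217.49 < fair 226.8729: forward underpriced → reverse cash-and-carry (short the stock, invest proceeds at r, pay the dividends, go long the forward).
Profit at T = |F_mkt − F*| = |217.49 − 226.8729| = CHF 9.38 per share

CHF 9.38 per share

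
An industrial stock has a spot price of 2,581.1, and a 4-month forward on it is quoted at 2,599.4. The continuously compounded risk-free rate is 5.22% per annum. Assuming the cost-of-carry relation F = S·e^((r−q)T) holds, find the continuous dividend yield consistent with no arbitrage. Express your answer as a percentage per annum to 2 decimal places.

From F = S·e^((r−q)T): (r − q) = ln(F/S)/T
ln(2599.4/2581.1) = ln(1.007090) = 0.007065
(r − q) = 0.007065 / (4/12) = 0.021195
q = r − ln(F/S)/T = 0.0522 − 0.021195 = 0.031005
q = 3.10%

3.10%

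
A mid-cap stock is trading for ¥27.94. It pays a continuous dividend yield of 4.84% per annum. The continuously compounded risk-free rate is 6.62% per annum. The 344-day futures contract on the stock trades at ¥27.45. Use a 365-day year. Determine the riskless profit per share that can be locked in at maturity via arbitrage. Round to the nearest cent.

Fair futures: F* = S·e^(carry·T), with carry = (r − q) = 0.0662 − 0.0484 = 0.0178
F* = 27.94 · e^(0.0178 × 344/365) = 27.94 · e^0.016776 = 27.94 × 1.016918 = ¥28.4127
Market ¥27.45 < fair ¥28.4127: forward underpriced → reverse cash-and-carry (short spot, go long the forward).
At maturity, profit = |F_mkt − F*| = |27.45 − 28.4127| = ¥0.96 per share

¥0.96 per share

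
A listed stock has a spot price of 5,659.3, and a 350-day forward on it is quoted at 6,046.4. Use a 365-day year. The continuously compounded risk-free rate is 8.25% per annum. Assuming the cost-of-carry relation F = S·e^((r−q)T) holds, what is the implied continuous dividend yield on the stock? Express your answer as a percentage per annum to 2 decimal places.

1.35%

From F = S·e^((r−q)T): (r − q) = ln(F/S)/T
ln(6046.4/5659.3) = ln(1.068401) = 0.066163
(r − q) = 0.066163 / (350/365) = 0.068999
q = r − ln(F/S)/T = 0.0825 − 0.068999 = 0.013501
q = 1.35%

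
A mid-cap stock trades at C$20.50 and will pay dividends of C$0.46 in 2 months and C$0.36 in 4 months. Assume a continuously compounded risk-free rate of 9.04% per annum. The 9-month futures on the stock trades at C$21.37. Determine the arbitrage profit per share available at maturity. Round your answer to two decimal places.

PV(dividends) I = 0.46·e^(−0.0904·2/12) + 0.36·e^(−0.0904·4/12) = 0.8024
Fair futures F* = (S − I)·e^(rT) = (20.50 − 0.8024)·e^0.067800 = 19.6976 × 1.070151 = 21.0794
Market C$21.37 > fair 21.0794: forward overpriced → cash-and-carry (borrow at r, buy the stock and collect the dividends, short the forward).
Profit at T = |F_mkt − F*| = |21.37 − 21.0794| = C$0.29 per share

C$0.29 per share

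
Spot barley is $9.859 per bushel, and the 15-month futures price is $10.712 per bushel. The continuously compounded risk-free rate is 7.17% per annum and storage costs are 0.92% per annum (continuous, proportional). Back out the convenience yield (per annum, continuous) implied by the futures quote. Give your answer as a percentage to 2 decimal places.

1.45%

F = S·e^((r+u−y)T) ⇒ (r+u−y) = ln(F/S)/T
ln(10.712/9.859) = 0.082980; /T ⇒ 0.066384
y = r + u − ln(F/S)/T = 0.0717 + 0.0092 − 0.066384 = 0.014516
y = 1.45%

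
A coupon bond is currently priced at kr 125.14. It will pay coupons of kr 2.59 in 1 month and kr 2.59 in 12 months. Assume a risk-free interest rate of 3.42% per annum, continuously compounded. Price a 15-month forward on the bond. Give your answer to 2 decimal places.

kr 125.30

PV(coupons) I = 2.59·e^(−0.0342·1/12) + 2.59·e^(−0.0342·12/12)
I = 2.5826 + 2.5029 = 5.0855
F = (S − I)·e^(rT) = (125.14 − 5.0855) · e^(0.0342·15/12)
= 120.0545 · e^0.042750 = 120.0545 × 1.043677 = kr 125.30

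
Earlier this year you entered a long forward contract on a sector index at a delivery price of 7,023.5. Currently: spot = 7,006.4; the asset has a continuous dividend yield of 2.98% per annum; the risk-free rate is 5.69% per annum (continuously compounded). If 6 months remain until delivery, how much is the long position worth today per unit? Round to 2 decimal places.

76.28

Current fair forward for the remaining 6 months: F = S·e^((r − q)·T), (r − q) = 0.0569 − 0.0298 = 0.0271
F = 7006.4 · e^(0.0271 × 6/12) = 7006.4 × 1.01364222 = 7101.9829
Value of long forward = (F − K)·e^(−rT) = (7101.9829 − 7023.5) · e^(−0.0569·6/12)
= 78.4829 × 0.97195089 = 76.28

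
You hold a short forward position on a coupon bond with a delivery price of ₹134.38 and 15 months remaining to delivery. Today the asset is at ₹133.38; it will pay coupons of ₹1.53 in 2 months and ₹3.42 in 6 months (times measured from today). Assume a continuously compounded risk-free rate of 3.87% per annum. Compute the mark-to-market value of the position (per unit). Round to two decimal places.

PV(remaining coupons) I = 1.53·e^(−0.0387·2/12) + 3.42·e^(−0.0387·6/12) = 4.8746
Current forward F = (S − I)·e^(rT) = (133.38 − 4.8746)·e^(0.0387·15/12) = 128.5054 × 1.049564 = 134.8746
Value (long) = (F − K)·e^(−rT) = (134.8746 − 134.38) × 0.952776 = 0.4712
Short position value = −(long value) = -₹0.47

-₹0.47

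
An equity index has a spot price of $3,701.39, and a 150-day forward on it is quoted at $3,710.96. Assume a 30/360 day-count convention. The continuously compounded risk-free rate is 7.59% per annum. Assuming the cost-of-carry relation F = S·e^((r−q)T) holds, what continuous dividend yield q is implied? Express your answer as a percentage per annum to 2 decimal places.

From F = S·e^((r−q)T): (r − q) = ln(F/S)/T
ln(3710.96/3701.39) = ln(1.002586) = 0.002583
(r − q) = 0.002583 / (150/360) = 0.006199
q = r − ln(F/S)/T = 0.0759 − 0.006199 = 0.069701
q = 6.97%

6.97%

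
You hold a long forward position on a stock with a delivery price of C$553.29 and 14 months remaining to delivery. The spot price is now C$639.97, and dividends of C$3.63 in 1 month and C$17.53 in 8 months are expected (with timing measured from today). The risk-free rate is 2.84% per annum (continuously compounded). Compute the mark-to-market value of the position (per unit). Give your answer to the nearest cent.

C$83.89

PV(remaining dividends) I = 3.63·e^(−0.0284·1/12) + 17.53·e^(−0.0284·8/12) = 20.8226
Current forward F = (S − I)·e^(rT) = (639.97 − 20.8226)·e^(0.0284·14/12) = 619.1474 × 1.033688 = 640.0052
Value (long) = (F − K)·e^(−rT) = (640.0052 − 553.29) × 0.967410 = 83.8892
Value = C$83.89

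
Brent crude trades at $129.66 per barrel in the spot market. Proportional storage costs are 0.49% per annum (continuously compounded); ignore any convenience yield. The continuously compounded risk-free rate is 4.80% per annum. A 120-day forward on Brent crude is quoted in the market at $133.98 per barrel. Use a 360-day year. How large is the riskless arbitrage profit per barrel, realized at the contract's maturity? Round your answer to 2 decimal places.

Fair forward: F* = S·e^(carry·T), with carry = (r + u) = 0.0480 + 0.0049 = 0.0529
F* = 129.66 · e^(0.0529 × 120/360) = 129.66 · e^0.017633 = 129.66 × 1.017789 = $131.9665
Market $133.98 > fair $131.9665: forward overpriced → cash-and-carry (buy spot, short the forward).
At maturity, profit = |F_mkt − F*| = |133.98 − 131.9665| = $2.01 per barrel

$2.01 per barrel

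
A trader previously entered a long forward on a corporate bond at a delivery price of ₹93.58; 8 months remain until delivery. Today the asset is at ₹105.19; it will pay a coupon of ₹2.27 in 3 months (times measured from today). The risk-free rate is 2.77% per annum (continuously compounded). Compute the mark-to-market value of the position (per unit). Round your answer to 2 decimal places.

PV(remaining coupons) I = 2.27·e^(−0.0277·3/12) = 2.2543
Current forward F = (S − I)·e^(rT) = (105.19 − 2.2543)·e^(0.0277·8/12) = 102.9357 × 1.018638 = 104.8542
Value (long) = (F − K)·e^(−rT) = (104.8542 − 93.58) × 0.981703 = 11.0679
Value = ₹11.07

₹11.07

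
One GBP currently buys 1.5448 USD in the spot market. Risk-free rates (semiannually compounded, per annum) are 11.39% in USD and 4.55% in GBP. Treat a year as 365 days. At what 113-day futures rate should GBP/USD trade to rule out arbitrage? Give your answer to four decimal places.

By covered interest parity, F = S · (1+r_USD/2)^(2T) / (1+r_GBP/2)^(2T)
= 1.5448 × 1.034890 / 1.014026 = 1.5448 × 1.020575
F = 1.5766 USD per GBP

1.5766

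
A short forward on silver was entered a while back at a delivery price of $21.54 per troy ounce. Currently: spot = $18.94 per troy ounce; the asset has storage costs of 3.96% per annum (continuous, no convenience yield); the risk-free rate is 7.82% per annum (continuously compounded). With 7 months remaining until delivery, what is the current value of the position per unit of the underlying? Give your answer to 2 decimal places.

$1.20 per troy ounce

Current fair forward for the remaining 7 months: F = S·e^((r + u)·T), (r + u) = 0.0782 + 0.0396 = 0.1178
F = 18.94 · e^(0.1178 × 7/12) = 18.94 × 1.071133 = 20.2873
Value of long forward = (F − K)·e^(−rT) = (20.2873 − 21.54) · e^(−0.0782·7/12)
= -1.2527 × 0.955408 = -1.20
Short position value = −(long value) = $1.20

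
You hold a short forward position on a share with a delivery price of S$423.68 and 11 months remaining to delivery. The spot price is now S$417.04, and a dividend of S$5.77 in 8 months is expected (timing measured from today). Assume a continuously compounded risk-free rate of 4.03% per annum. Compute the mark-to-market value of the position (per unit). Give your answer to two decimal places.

-S$3.11

PV(remaining dividends) I = 5.77·e^(−0.0403·8/12) = 5.6170
Current forward F = (S − I)·e^(rT) = (417.04 − 5.6170)·e^(0.0403·11/12) = 411.4230 × 1.037632 = 426.9057
Value (long) = (F − K)·e^(−rT) = (426.9057 − 423.68) × 0.963732 = 3.1087
Short position value = −(long value) = -S$3.11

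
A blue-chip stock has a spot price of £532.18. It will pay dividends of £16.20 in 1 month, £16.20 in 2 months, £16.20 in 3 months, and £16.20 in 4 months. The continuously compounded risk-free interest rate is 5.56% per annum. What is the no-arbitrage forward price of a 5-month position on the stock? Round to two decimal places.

£479.10

PV(dividends) I = 16.20·e^(−0.0556·1/12) + 16.20·e^(−0.0556·2/12) + 16.20·e^(−0.0556·3/12) + 16.20·e^(−0.0556·4/12)
I = 16.1251 + 16.0506 + 15.9764 + 15.9025 = 64.0546
F = (S − I)·e^(rT) = (532.18 − 64.0546) · e^(0.0556·5/12)
= 468.1254 · e^0.023167 = 468.1254 × 1.023437 = £479.10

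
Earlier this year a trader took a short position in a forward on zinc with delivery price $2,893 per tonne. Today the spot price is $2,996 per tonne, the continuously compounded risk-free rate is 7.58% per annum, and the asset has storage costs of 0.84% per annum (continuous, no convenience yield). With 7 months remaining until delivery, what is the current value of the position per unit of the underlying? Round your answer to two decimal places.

Current fair forward for the remaining 7 months: F = S·e^((r + u)·T), (r + u) = 0.0758 + 0.0084 = 0.0842
F = 2996 · e^(0.0842 × 7/12) = 2996 × 1.05034288 = 3146.8273
Value of long forward = (F − K)·e^(−rT) = (3146.8273 − 2893) · e^(−0.0758·7/12)
= 253.8273 × 0.95674664 = 242.85
Short position value = −(long value) = -$242.85

-$242.85 per tonne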